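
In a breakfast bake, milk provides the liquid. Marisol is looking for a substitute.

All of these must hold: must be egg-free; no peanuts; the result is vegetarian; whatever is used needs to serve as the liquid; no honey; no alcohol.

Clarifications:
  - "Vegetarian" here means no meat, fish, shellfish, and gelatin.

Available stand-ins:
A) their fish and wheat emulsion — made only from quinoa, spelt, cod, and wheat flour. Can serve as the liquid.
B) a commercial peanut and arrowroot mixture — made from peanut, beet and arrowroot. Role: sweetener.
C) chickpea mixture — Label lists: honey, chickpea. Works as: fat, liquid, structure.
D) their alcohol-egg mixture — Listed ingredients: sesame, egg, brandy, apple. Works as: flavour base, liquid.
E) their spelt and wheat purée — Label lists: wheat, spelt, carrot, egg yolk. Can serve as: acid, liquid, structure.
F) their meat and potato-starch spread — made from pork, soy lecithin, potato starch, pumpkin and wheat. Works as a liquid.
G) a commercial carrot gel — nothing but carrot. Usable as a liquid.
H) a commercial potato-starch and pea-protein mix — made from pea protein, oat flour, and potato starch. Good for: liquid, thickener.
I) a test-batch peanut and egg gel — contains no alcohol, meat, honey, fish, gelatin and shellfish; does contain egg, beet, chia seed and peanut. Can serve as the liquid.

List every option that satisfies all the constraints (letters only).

A: has cod, so not vegetarian — reject
B: not usable as a liquid; has peanut, so not peanut-free — no
C: has honey, so not honey-free — no
D: has brandy, so not alcohol-free; has egg, so not egg-free — reject
E: has egg yolk, so not egg-free — out
F: has pork, so not vegetarian — no
G: nothing on the exclusion list — valid
H: works as a liquid, vegetarian, no peanut — valid
I: has peanut, so not peanut-free; has egg, so not egg-free — no

G, H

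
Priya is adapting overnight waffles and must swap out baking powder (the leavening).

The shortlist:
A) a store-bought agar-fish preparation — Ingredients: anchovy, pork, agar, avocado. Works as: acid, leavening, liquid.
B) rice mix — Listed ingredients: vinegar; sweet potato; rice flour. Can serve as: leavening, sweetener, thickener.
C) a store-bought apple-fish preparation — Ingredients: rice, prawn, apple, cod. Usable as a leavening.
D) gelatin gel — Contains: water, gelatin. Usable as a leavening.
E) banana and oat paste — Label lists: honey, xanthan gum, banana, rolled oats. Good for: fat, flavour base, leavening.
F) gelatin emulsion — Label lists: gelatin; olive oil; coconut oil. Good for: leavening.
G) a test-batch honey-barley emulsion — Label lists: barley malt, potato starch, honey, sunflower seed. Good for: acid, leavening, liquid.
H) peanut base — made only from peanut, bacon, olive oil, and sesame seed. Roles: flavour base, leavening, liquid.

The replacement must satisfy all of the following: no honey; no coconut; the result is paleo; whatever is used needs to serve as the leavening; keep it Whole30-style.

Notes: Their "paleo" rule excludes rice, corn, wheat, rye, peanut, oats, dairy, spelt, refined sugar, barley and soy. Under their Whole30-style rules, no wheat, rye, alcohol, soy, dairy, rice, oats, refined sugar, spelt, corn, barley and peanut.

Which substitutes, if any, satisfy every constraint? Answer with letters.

A, D

A: anchovy and pork etc. — none of it excluded — valid
B: has rice flour, so not paleo; has rice flour, so not Whole30-style — out
C: has rice, so not paleo; has rice, so not Whole30-style — out
D: nothing on the exclusion list — keep
E: has rolled oats, so not paleo; has rolled oats, so not Whole30-style (and 1 more) — reject
F: has coconut oil, so not coconut-free — out
G: has barley malt, so not paleo; has barley malt, so not Whole30-style (and 1 more) — reject
H: has peanut, so not paleo; has peanut, so not Whole30-style — reject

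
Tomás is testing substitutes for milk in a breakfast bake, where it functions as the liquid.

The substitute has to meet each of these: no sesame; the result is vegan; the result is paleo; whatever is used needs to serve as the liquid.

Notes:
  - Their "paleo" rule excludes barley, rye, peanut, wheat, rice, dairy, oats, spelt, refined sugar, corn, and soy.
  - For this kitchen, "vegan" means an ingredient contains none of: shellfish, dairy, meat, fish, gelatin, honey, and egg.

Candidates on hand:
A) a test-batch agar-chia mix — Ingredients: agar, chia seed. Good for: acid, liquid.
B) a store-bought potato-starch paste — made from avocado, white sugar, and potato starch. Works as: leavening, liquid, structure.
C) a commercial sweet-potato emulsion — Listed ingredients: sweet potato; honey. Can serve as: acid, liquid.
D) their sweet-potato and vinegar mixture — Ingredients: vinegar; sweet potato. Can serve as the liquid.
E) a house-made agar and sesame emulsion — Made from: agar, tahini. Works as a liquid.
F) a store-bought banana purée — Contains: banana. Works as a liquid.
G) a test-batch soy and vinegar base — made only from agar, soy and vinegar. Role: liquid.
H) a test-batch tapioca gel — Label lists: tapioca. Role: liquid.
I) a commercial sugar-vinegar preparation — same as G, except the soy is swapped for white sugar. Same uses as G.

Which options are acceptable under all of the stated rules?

A: every rule checks out — valid
B: has white sugar, so not paleo — no
C: has honey, so not vegan — no
D: works as a liquid, vegan, paleo — OK
E: has tahini, so not sesame-free — out
F: works as a liquid, no sesame, vegan — valid
G: has soy, so not paleo — out
H: only tapioca; none excluded — OK
I: has white sugar, so not paleo — out

A, D, F, H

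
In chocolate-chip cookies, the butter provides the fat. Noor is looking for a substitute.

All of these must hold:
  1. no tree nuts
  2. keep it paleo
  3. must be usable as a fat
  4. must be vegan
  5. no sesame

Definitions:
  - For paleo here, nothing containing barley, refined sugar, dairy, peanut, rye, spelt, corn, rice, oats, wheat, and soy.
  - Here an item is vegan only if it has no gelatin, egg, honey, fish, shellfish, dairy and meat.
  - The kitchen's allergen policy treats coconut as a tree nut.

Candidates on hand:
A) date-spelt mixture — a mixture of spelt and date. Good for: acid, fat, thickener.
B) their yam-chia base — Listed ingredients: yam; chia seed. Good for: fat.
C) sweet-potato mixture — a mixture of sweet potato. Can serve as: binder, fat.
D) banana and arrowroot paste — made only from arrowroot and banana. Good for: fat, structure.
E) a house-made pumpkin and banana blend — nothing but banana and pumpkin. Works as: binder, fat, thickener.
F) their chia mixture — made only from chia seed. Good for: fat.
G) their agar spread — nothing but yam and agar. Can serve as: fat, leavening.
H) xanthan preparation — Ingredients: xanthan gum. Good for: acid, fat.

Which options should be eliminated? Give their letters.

A: has spelt, so not paleo — reject
B: works as a fat, no sesame, paleo — valid
C: works as a fat, tree-nut-free, paleo — OK
D: only banana and arrowroot; none excluded — OK
E: only pumpkin and banana; none excluded — keep
F: every rule checks out — valid
G: only agar and yam; none excluded — valid
H: paleo, tree-nut-free — OK

A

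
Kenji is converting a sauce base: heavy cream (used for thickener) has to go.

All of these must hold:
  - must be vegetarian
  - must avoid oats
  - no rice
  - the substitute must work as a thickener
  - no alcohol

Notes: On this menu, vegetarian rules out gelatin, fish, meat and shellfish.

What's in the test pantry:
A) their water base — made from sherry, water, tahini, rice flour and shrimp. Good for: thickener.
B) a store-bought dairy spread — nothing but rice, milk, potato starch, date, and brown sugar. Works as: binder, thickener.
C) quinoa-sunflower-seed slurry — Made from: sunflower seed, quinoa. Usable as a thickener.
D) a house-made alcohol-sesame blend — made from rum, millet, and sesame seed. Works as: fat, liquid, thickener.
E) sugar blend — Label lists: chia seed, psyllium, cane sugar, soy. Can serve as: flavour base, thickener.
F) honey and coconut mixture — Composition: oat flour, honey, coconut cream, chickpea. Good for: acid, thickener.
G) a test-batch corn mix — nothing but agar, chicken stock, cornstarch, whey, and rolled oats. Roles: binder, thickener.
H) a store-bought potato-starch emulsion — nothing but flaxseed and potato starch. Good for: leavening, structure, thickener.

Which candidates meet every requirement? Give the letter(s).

A: has shrimp, so not vegetarian; has rice flour, so not rice-free (and 1 more) — reject
B: has rice, so not rice-free — reject
C: works as a thickener, no oats, no alcohol — valid
D: has rum, so not alcohol-free — reject
E: soy and cane sugar etc. — none of it excluded — valid
F: has oat flour, so not oat-free — out
G: has chicken stock, so not vegetarian; has rolled oats, so not oat-free — reject
H: all constraints satisfied — OK

C, E, H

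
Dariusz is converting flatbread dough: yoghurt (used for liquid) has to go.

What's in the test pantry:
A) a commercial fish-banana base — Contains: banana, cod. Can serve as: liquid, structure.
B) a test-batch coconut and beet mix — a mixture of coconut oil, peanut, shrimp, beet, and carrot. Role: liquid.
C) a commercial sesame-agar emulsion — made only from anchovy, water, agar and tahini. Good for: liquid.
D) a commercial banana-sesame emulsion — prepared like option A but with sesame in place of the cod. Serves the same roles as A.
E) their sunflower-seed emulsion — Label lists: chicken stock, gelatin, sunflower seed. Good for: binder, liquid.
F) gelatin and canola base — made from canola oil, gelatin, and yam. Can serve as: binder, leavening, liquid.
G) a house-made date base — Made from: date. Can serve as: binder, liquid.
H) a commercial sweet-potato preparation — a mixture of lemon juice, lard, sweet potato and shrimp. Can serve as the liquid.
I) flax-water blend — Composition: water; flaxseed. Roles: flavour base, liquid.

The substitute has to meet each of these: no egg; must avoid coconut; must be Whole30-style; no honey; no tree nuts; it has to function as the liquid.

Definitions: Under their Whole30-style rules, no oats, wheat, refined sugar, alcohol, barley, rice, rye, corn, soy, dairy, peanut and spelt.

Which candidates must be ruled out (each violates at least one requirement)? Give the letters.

B

A: all constraints satisfied — OK
B: has peanut, so not Whole30-style; has coconut oil, so not coconut-free — no
C: anchovy and tahini etc. — none of it excluded — OK
D: only sesame and banana; none excluded — OK
E: only gelatin, chicken stock, and sunflower seed; none excluded — OK
F: works as a liquid, Whole30-style, no coconut — valid
G: no honey, no tree nuts — valid
H: works as a liquid, Whole30-style, no tree nuts — keep
I: all constraints satisfied — keep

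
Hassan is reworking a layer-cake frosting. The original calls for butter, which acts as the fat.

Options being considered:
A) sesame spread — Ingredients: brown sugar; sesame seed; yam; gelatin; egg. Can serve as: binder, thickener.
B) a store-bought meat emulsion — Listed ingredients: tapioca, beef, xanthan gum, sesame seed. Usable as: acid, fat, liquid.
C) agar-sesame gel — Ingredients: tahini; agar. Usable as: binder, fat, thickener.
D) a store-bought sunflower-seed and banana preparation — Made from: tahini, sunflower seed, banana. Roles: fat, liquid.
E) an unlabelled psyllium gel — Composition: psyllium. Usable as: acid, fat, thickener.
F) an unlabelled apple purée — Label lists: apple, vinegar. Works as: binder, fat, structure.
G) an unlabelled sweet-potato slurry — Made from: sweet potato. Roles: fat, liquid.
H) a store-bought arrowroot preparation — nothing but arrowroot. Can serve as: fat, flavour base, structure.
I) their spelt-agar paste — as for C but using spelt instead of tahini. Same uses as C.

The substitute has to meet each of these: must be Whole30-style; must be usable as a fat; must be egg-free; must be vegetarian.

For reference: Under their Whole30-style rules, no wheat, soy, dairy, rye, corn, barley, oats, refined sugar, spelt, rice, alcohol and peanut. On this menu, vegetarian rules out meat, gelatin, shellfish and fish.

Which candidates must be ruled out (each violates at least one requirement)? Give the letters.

A, B, I

A: not usable as a fat; has brown sugar, so not Whole30-style (and 2 more) — no
B: has beef, so not vegetarian — no
C: works as a fat, vegetarian, no egg — valid
D: only tahini, banana, and sunflower seed; none excluded — OK
E: only psyllium; none excluded — keep
F: only apple and vinegar; none excluded — keep
G: all constraints satisfied — valid
H: only arrowroot; none excluded — OK
I: has spelt, so not Whole30-style — out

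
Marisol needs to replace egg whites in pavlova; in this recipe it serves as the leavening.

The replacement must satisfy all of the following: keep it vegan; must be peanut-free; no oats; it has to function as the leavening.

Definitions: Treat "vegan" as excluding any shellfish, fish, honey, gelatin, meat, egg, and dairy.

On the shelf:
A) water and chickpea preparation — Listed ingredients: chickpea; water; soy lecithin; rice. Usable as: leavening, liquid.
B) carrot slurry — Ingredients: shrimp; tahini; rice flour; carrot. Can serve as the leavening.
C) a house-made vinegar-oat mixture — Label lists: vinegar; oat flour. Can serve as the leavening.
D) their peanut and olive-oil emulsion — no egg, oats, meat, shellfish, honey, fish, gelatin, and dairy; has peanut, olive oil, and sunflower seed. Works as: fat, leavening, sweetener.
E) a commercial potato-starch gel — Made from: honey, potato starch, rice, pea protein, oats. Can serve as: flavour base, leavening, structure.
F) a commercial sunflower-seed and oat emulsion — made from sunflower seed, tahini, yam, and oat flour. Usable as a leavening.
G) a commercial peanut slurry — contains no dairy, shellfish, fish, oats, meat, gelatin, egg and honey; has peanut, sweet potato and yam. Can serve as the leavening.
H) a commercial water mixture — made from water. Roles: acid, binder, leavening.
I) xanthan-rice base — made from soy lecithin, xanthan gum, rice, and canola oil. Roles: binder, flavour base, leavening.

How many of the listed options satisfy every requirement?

A: vegan, no oats — keep
B: has shrimp, so not vegan — out
C: has oat flour, so not oat-free — reject
D: has peanut, so not peanut-free — out
E: has honey, so not vegan; has oats, so not oat-free — no
F: has oat flour, so not oat-free — reject
G: has peanut, so not peanut-free — reject
H: nothing on the exclusion list — keep
I: rice and soy lecithin etc. — none of it excluded — keep

3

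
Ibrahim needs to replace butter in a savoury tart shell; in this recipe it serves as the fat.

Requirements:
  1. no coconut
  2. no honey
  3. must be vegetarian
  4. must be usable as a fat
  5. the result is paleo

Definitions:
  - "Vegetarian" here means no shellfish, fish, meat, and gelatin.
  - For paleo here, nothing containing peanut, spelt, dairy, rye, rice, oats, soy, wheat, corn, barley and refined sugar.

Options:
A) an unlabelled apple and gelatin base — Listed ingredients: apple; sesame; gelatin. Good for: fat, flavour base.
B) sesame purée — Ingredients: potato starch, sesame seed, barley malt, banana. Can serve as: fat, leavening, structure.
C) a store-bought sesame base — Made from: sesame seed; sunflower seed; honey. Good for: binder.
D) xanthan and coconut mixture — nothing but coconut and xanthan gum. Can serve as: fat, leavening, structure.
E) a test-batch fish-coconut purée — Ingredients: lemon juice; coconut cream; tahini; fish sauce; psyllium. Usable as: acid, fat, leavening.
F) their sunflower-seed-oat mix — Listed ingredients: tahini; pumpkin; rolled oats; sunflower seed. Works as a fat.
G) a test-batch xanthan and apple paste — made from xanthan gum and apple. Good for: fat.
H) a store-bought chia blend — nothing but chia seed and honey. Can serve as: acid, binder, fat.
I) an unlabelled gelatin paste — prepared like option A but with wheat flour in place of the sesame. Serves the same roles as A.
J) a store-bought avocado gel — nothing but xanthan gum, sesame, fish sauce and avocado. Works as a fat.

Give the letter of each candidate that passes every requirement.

A: has gelatin, so not vegetarian — no
B: has barley malt, so not paleo — no
C: not usable as a fat; has honey, so not honey-free — out
D: has coconut, so not coconut-free — out
E: has fish sauce, so not vegetarian; has coconut cream, so not coconut-free — no
F: has rolled oats, so not paleo — reject
G: no coconut, no honey — OK
H: has honey, so not honey-free — out
I: has gelatin, so not vegetarian; has wheat flour, so not paleo — reject
J: has fish sauce, so not vegetarian — out

G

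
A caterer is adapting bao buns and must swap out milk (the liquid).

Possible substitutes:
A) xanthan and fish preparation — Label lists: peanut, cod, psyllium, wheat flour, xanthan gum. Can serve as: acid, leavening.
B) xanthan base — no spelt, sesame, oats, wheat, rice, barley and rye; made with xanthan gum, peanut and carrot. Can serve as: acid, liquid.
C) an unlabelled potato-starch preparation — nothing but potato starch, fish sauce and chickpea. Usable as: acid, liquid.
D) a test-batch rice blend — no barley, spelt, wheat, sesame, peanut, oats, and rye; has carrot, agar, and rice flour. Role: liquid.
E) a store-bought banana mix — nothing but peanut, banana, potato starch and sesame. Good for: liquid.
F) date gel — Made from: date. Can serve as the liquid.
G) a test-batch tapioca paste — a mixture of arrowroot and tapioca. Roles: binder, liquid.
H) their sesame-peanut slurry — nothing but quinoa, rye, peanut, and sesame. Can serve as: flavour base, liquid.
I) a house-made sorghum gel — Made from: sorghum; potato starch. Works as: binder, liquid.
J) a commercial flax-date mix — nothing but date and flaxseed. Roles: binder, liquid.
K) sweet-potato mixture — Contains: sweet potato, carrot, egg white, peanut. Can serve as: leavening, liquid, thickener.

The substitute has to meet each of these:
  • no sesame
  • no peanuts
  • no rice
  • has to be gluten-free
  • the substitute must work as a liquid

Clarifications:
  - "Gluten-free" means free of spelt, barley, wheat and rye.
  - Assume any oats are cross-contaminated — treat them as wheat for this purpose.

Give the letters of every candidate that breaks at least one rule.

A, B, D, E, H, K

A: not usable as a liquid; has wheat flour, so not gluten-free (and 1 more) — no
B: has peanut, so not peanut-free — out
C: only fish sauce, chickpea, and potato starch; none excluded — valid
D: has rice flour, so not rice-free — reject
E: has peanut, so not peanut-free; has sesame, so not sesame-free — reject
F: works as a liquid, no rice, no sesame — keep
G: works as a liquid, no sesame, gluten-free — OK
H: has rye, so not gluten-free; has peanut, so not peanut-free (and 1 more) — reject
I: no peanut, gluten-free — valid
J: only date and flaxseed; none excluded — keep
K: has peanut, so not peanut-free — reject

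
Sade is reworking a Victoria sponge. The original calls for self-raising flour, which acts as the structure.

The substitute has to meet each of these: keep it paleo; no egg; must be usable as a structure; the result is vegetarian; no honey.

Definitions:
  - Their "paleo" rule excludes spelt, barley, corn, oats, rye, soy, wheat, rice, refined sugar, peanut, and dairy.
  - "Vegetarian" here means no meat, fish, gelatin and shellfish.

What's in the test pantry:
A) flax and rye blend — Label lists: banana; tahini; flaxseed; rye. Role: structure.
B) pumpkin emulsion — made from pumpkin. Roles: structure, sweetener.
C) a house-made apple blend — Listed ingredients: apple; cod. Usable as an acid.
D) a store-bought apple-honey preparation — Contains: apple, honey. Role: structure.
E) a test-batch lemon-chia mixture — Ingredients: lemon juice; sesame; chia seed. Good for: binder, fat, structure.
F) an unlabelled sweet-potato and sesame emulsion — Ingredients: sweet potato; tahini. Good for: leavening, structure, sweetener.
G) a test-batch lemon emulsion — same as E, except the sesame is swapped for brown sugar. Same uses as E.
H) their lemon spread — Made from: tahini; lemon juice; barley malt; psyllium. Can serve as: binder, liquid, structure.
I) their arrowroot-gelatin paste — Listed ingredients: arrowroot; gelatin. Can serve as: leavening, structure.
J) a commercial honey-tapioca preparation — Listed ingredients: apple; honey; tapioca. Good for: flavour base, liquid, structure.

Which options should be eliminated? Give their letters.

A, C, D, G, H, I, J

A: has rye, so not paleo — no
B: only pumpkin; none excluded — keep
C: not usable as a structure; has cod, so not vegetarian — reject
D: has honey, so not honey-free — reject
E: works as a structure, vegetarian, no egg — OK
F: only tahini and sweet potato; none excluded — OK
G: has brown sugar, so not paleo — reject
H: has barley malt, so not paleo — reject
I: has gelatin, so not vegetarian — out
J: has honey, so not honey-free — no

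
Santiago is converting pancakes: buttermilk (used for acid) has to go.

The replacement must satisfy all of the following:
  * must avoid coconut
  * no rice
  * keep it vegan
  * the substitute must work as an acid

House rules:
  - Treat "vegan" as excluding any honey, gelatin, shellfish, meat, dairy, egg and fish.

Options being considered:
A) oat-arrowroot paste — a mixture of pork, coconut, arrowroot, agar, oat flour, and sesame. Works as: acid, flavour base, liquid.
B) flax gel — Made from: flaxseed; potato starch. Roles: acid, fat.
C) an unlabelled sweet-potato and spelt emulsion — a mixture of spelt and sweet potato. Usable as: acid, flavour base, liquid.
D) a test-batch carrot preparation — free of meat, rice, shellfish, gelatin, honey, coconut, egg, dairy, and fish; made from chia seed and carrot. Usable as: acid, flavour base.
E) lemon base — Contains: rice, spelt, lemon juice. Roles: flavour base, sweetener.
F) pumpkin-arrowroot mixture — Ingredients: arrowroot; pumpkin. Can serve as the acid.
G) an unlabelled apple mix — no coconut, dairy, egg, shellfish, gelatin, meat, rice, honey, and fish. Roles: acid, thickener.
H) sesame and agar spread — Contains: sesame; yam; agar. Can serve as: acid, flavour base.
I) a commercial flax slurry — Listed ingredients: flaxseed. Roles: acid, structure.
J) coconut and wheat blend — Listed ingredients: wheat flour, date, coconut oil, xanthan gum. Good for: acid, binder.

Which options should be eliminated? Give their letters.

A, E, J

A: has pork, so not vegan; has coconut, so not coconut-free — out
B: vegan, no coconut — OK
C: every rule checks out — OK
D: works as an acid, vegan, no rice — valid
E: not usable as an acid; has rice, so not rice-free — out
F: vegan, no coconut — valid
G: no coconut, vegan — valid
H: only sesame, agar, and yam; none excluded — keep
I: only flaxseed; none excluded — OK
J: has coconut oil, so not coconut-free — reject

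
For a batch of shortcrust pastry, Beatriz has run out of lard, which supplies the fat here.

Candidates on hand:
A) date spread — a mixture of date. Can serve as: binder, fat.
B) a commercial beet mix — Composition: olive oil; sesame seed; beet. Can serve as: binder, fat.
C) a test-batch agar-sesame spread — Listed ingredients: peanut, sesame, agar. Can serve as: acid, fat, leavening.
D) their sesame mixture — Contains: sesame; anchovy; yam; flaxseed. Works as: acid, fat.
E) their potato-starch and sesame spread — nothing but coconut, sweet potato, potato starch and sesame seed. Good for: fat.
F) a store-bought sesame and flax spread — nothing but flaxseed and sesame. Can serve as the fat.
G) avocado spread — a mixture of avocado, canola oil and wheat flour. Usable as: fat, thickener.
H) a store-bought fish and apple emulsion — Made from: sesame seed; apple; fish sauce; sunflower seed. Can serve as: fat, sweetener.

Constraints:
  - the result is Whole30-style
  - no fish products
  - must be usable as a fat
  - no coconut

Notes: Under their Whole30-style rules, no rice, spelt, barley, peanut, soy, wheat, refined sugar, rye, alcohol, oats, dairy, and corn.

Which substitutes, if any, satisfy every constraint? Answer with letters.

A, B, F

A: no coconut, Whole30-style — valid
B: every rule checks out — keep
C: has peanut, so not Whole30-style — no
D: has anchovy, so not fish-free — out
E: has coconut, so not coconut-free — reject
F: only sesame and flaxseed; none excluded — keep
G: has wheat flour, so not Whole30-style — no
H: has fish sauce, so not fish-free — out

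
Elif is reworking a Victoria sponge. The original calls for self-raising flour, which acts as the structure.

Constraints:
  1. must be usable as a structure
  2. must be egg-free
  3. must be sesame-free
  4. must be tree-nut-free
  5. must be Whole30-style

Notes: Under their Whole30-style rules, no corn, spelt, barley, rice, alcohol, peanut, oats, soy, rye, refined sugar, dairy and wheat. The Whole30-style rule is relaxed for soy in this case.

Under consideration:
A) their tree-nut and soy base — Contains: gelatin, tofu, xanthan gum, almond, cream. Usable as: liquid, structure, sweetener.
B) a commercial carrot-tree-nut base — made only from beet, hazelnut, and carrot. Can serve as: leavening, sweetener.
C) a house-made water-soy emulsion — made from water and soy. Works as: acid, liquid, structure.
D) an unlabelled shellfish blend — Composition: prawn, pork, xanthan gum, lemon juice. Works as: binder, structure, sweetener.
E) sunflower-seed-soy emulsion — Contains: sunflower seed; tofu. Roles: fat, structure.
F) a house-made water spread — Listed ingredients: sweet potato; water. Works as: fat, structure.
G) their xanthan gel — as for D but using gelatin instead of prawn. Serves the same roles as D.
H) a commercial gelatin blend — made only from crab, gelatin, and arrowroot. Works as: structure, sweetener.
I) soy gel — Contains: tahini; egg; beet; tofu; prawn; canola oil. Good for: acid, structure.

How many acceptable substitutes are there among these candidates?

A: has cream, so not Whole30-style; has almond, so not tree-nut-free — no
B: not usable as a structure; has hazelnut, so not tree-nut-free — no
C: soy is permitted under the Whole30-style carve-out; nothing else excluded — OK
D: pork and prawn etc. — none of it excluded — keep
E: soy is permitted under the Whole30-style carve-out; nothing else excluded — OK
F: only water and sweet potato; none excluded — keep
G: works as a structure, no tree nuts, Whole30-style — valid
H: every rule checks out — valid
I: has tahini, so not sesame-free; has egg, so not egg-free — no

6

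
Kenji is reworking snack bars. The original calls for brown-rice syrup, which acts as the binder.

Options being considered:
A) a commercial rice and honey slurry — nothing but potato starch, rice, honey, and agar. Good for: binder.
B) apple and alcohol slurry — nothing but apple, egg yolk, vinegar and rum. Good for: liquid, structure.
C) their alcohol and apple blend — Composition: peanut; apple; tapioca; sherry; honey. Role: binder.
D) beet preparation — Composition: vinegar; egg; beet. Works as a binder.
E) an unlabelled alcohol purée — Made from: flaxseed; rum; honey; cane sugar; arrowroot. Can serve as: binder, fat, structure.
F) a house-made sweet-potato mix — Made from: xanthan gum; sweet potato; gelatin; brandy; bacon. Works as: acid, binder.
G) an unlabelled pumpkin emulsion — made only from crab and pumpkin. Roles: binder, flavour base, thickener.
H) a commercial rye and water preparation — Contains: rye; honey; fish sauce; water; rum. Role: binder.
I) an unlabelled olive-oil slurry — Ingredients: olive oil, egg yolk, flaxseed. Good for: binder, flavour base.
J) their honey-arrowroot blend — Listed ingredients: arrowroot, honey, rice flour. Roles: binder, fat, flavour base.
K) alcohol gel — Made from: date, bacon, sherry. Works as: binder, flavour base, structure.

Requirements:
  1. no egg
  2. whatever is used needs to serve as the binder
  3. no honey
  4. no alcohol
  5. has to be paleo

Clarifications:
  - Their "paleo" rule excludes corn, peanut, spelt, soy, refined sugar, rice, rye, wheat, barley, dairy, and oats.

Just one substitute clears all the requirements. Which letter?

G

A: has rice, so not paleo; has honey, so not honey-free — no
B: not usable as a binder; has rum, so not alcohol-free (and 1 more) — no
C: has peanut, so not paleo; has sherry, so not alcohol-free (and 1 more) — reject
D: has egg, so not egg-free — no
E: has cane sugar, so not paleo; has rum, so not alcohol-free (and 1 more) — no
F: has brandy, so not alcohol-free — reject
G: only crab and pumpkin; none excluded — valid
H: has rye, so not paleo; has rum, so not alcohol-free (and 1 more) — out
I: has egg yolk, so not egg-free — out
J: has rice flour, so not paleo; has honey, so not honey-free — no
K: has sherry, so not alcohol-free — reject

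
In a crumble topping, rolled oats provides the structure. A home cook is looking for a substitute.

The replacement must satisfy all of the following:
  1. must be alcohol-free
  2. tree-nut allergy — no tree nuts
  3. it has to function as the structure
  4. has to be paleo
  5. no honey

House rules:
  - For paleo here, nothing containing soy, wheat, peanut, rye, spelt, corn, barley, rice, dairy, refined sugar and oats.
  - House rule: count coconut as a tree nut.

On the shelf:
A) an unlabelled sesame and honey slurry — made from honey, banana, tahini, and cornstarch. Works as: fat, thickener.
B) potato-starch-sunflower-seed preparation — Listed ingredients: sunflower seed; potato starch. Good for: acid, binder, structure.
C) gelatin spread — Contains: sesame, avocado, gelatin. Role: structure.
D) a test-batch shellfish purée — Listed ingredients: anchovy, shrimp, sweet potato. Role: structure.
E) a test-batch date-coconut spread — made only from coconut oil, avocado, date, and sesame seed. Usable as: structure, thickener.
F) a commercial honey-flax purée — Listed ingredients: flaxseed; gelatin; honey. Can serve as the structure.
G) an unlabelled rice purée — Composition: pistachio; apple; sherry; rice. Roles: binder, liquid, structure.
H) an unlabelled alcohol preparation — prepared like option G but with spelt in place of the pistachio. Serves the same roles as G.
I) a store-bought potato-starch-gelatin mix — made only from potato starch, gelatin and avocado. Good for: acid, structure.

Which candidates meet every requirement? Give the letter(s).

A: not usable as a structure; has cornstarch, so not paleo (and 1 more) — no
B: nothing on the exclusion list — OK
C: works as a structure, tree-nut-free, no alcohol — OK
D: every rule checks out — valid
E: has coconut oil, so not tree-nut-free — no
F: has honey, so not honey-free — reject
G: has rice, so not paleo; has pistachio, so not tree-nut-free (and 1 more) — out
H: has rice, so not paleo; has sherry, so not alcohol-free — out
I: only gelatin, potato starch and avocado; none excluded — keep

B, C, D, I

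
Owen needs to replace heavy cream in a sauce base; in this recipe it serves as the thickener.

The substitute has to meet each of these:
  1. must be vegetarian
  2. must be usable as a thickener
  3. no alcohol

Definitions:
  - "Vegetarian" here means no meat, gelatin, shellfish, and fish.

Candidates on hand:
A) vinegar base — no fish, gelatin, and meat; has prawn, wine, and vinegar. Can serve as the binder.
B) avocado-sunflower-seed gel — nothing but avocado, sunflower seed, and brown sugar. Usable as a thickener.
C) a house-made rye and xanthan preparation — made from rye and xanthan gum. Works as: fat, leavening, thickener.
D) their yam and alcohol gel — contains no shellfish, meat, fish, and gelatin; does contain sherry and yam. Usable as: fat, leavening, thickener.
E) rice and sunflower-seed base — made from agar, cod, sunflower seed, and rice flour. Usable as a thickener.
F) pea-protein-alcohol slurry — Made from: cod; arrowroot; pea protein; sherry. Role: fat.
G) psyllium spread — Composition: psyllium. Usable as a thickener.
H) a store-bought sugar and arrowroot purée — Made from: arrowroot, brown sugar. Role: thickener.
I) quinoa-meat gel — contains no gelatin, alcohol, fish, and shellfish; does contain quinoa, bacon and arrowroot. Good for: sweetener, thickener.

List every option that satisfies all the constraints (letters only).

B, C, G, H

A: not usable as a thickener; has prawn, so not vegetarian (and 1 more) — no
B: works as a thickener, no alcohol, vegetarian — keep
C: only rye and xanthan gum; none excluded — keep
D: has sherry, so not alcohol-free — out
E: has cod, so not vegetarian — reject
F: not usable as a thickener; has cod, so not vegetarian (and 1 more) — out
G: only psyllium; none excluded — valid
H: all constraints satisfied — OK
I: has bacon, so not vegetarian — no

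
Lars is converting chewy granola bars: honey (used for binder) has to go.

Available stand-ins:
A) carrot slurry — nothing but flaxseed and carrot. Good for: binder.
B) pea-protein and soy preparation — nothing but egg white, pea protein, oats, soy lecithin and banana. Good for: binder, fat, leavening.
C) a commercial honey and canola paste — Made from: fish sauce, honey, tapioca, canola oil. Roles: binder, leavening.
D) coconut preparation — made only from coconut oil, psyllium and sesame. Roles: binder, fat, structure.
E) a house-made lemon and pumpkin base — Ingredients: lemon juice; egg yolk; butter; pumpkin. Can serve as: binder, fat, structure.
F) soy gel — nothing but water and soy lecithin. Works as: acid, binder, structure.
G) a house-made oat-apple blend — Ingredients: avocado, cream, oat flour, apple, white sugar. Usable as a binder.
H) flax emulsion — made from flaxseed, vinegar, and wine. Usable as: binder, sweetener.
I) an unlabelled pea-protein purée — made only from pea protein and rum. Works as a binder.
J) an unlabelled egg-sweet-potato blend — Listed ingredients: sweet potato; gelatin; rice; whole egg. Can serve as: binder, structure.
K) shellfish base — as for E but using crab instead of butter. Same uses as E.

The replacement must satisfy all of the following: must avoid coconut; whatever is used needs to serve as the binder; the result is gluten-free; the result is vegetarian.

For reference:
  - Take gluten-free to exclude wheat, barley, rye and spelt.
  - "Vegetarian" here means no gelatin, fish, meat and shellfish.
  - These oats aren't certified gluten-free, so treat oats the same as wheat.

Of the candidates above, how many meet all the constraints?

5

A: gluten-free, no coconut — OK
B: has oats, so not gluten-free — no
C: has fish sauce, so not vegetarian — reject
D: has coconut oil, so not coconut-free — out
E: butter and egg yolk etc. — none of it excluded — OK
F: only soy lecithin and water; none excluded — valid
G: has oat flour, so not gluten-free — out
H: only wine, vinegar, and flaxseed; none excluded — keep
I: only rum and pea protein; none excluded — keep
J: has gelatin, so not vegetarian — out
K: has crab, so not vegetarian — no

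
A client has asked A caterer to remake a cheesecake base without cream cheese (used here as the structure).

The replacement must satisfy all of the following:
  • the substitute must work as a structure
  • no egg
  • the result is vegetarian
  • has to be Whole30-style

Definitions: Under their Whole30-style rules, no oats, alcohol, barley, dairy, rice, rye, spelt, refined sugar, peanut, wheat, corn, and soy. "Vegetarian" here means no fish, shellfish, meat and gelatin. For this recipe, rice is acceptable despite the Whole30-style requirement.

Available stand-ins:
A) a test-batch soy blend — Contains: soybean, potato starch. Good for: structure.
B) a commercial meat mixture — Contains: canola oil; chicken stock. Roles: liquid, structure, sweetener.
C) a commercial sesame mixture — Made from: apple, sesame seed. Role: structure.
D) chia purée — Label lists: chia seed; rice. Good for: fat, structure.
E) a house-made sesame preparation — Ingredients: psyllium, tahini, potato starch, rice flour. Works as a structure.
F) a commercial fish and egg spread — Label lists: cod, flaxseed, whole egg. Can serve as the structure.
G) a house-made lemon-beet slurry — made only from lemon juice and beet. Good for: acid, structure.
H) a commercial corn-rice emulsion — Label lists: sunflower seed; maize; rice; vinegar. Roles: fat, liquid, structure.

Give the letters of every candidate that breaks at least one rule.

A: has soybean, so not Whole30-style — out
B: has chicken stock, so not vegetarian — reject
C: only sesame seed and apple; none excluded — OK
D: rice is permitted under the Whole30-style carve-out; nothing else excluded — keep
E: rice is permitted under the Whole30-style carve-out; nothing else excluded — keep
F: has cod, so not vegetarian; has whole egg, so not egg-free — reject
G: only lemon juice and beet; none excluded — keep
H: has maize, so not Whole30-style — reject

A, B, F, H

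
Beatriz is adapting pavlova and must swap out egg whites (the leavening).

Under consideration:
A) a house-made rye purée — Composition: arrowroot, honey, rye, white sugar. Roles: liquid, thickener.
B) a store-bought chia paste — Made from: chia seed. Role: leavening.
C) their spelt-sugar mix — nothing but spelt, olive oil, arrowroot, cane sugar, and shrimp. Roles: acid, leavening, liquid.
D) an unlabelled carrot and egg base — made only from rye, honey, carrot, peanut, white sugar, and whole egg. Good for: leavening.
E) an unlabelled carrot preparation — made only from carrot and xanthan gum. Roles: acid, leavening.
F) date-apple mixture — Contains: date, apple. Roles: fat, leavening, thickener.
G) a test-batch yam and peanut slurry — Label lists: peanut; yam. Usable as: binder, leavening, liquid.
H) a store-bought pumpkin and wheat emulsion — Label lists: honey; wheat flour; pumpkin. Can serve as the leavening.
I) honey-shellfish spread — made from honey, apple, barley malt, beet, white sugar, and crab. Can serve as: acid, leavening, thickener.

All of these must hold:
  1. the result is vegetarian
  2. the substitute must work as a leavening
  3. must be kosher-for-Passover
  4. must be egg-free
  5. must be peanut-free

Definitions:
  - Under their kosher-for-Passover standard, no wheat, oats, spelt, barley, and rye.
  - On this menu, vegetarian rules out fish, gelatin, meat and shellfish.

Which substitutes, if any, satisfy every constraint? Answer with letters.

A: not usable as a leavening; has rye, so not kosher-for-Passover — reject
B: only chia seed; none excluded — OK
C: has spelt, so not kosher-for-Passover; has shrimp, so not vegetarian — reject
D: has rye, so not kosher-for-Passover; has whole egg, so not egg-free (and 1 more) — no
E: no egg, kosher-for-Passover — OK
F: only apple and date; none excluded — valid
G: has peanut, so not peanut-free — no
H: has wheat flour, so not kosher-for-Passover — reject
I: has barley malt, so not kosher-for-Passover; has crab, so not vegetarian — no

B, E, F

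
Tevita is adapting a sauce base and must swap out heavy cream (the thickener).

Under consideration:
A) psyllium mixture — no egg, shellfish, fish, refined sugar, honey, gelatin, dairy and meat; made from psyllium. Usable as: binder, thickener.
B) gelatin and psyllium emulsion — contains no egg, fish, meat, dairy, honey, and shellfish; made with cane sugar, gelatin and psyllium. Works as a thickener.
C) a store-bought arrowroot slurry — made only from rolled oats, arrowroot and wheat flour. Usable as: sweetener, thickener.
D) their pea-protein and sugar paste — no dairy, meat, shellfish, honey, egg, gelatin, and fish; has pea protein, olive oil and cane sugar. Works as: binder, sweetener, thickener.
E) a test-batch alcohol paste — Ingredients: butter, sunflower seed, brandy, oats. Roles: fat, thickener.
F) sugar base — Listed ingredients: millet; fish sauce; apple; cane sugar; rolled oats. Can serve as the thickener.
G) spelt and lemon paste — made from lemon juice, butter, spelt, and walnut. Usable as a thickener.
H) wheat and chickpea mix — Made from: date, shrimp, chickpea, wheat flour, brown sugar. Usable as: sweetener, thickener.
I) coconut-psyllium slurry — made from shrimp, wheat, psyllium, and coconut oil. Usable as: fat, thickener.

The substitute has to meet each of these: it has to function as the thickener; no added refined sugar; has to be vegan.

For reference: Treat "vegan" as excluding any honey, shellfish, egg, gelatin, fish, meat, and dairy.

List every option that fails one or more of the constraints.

A: no refined sugar, vegan — OK
B: has gelatin, so not vegan; has cane sugar, so not no-added-sugar — reject
C: only rolled oats, wheat flour and arrowroot; none excluded — OK
D: has cane sugar, so not no-added-sugar — reject
E: has butter, so not vegan — reject
F: has fish sauce, so not vegan; has cane sugar, so not no-added-sugar — reject
G: has butter, so not vegan — out
H: has shrimp, so not vegan; has brown sugar, so not no-added-sugar — out
I: has shrimp, so not vegan — reject

B, D, E, F, G, H, I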